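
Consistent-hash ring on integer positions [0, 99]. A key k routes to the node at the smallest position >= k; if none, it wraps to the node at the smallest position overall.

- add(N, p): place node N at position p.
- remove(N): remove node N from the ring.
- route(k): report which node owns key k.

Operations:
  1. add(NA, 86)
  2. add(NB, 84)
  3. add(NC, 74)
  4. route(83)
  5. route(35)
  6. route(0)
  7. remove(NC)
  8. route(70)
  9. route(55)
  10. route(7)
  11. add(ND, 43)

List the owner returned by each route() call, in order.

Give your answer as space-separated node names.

Answer: NB NC NC NB NB NB

Derivation:
Op 1: add NA@86 -> ring=[86:NA]
Op 2: add NB@84 -> ring=[84:NB,86:NA]
Op 3: add NC@74 -> ring=[74:NC,84:NB,86:NA]
Op 4: route key 83: smallest pos >= 83 is 84 -> NB
Op 5: route key 35: smallest pos >= 35 is 74 -> NC
Op 6: route key 0: smallest pos >= 0 is 74 -> NC
Op 7: remove NC -> ring=[84:NB,86:NA]
Op 8: route key 70: smallest pos >= 70 is 84 -> NB
Op 9: route key 55: smallest pos >= 55 is 84 -> NB
Op 10: route key 7: smallest pos >= 7 is 84 -> NB
Op 11: add ND@43 -> ring=[43:ND,84:NB,86:NA]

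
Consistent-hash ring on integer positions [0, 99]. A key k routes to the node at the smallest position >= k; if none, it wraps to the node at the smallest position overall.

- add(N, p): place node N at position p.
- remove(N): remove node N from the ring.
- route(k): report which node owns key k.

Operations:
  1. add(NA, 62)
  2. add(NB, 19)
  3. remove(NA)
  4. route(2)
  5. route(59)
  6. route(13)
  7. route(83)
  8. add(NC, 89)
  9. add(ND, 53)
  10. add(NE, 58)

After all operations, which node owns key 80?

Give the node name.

Op 1: add NA@62 -> ring=[62:NA]
Op 2: add NB@19 -> ring=[19:NB,62:NA]
Op 3: remove NA -> ring=[19:NB]
Op 4: route key 2: smallest pos >= 2 is 19 -> NB
Op 5: route key 59: none >= 59, wrap to smallest pos 19 -> NB
Op 6: route key 13: smallest pos >= 13 is 19 -> NB
Op 7: route key 83: none >= 83, wrap to smallest pos 19 -> NB
Op 8: add NC@89 -> ring=[19:NB,89:NC]
Op 9: add ND@53 -> ring=[19:NB,53:ND,89:NC]
Op 10: add NE@58 -> ring=[19:NB,53:ND,58:NE,89:NC]
Final route key 80: smallest pos >= 80 is 89 -> NC

Answer: NC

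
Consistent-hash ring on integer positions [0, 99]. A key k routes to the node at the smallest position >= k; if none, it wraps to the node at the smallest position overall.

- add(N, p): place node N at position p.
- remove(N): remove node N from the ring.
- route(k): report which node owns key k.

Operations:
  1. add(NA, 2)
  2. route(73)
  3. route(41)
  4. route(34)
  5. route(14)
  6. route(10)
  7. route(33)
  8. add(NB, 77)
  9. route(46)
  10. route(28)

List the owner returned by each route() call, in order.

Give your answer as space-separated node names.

Answer: NA NA NA NA NA NA NB NB

Derivation:
Op 1: add NA@2 -> ring=[2:NA]
Op 2: route key 73: none >= 73, wrap to smallest pos 2 -> NA
Op 3: route key 41: none >= 41, wrap to smallest pos 2 -> NA
Op 4: route key 34: none >= 34, wrap to smallest pos 2 -> NA
Op 5: route key 14: none >= 14, wrap to smallest pos 2 -> NA
Op 6: route key 10: none >= 10, wrap to smallest pos 2 -> NA
Op 7: route key 33: none >= 33, wrap to smallest pos 2 -> NA
Op 8: add NB@77 -> ring=[2:NA,77:NB]
Op 9: route key 46: smallest pos >= 46 is 77 -> NB
Op 10: route key 28: smallest pos >= 28 is 77 -> NB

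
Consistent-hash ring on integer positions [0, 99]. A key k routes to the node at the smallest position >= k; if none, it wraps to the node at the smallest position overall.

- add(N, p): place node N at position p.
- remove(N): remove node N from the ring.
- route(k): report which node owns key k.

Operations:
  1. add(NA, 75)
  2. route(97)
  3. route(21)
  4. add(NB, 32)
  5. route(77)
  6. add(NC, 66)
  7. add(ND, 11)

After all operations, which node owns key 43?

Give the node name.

Answer: NC

Derivation:
Op 1: add NA@75 -> ring=[75:NA]
Op 2: route key 97: none >= 97, wrap to smallest pos 75 -> NA
Op 3: route key 21: smallest pos >= 21 is 75 -> NA
Op 4: add NB@32 -> ring=[32:NB,75:NA]
Op 5: route key 77: none >= 77, wrap to smallest pos 32 -> NB
Op 6: add NC@66 -> ring=[32:NB,66:NC,75:NA]
Op 7: add ND@11 -> ring=[11:ND,32:NB,66:NC,75:NA]
Final route key 43: smallest pos >= 43 is 66 -> NC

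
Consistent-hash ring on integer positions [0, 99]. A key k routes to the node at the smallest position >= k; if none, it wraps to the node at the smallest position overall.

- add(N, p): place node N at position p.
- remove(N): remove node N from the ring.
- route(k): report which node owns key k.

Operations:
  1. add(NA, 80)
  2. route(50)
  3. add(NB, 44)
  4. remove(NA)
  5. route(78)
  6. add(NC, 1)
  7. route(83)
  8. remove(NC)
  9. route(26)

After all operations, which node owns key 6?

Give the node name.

Answer: NB

Derivation:
Op 1: add NA@80 -> ring=[80:NA]
Op 2: route key 50: smallest pos >= 50 is 80 -> NA
Op 3: add NB@44 -> ring=[44:NB,80:NA]
Op 4: remove NA -> ring=[44:NB]
Op 5: route key 78: none >= 78, wrap to smallest pos 44 -> NB
Op 6: add NC@1 -> ring=[1:NC,44:NB]
Op 7: route key 83: none >= 83, wrap to smallest pos 1 -> NC
Op 8: remove NC -> ring=[44:NB]
Op 9: route key 26: smallest pos >= 26 is 44 -> NB
Final route key 6: smallest pos >= 6 is 44 -> NB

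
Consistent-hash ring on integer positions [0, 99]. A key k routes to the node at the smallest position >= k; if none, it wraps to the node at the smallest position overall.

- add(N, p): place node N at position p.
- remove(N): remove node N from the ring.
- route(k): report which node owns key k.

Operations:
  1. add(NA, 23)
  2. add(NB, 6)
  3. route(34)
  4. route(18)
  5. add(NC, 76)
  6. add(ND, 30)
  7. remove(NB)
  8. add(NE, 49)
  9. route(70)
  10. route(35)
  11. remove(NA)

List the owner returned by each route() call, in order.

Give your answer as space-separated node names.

Op 1: add NA@23 -> ring=[23:NA]
Op 2: add NB@6 -> ring=[6:NB,23:NA]
Op 3: route key 34: none >= 34, wrap to smallest pos 6 -> NB
Op 4: route key 18: smallest pos >= 18 is 23 -> NA
Op 5: add NC@76 -> ring=[6:NB,23:NA,76:NC]
Op 6: add ND@30 -> ring=[6:NB,23:NA,30:ND,76:NC]
Op 7: remove NB -> ring=[23:NA,30:ND,76:NC]
Op 8: add NE@49 -> ring=[23:NA,30:ND,49:NE,76:NC]
Op 9: route key 70: smallest pos >= 70 is 76 -> NC
Op 10: route key 35: smallest pos >= 35 is 49 -> NE
Op 11: remove NA -> ring=[30:ND,49:NE,76:NC]

Answer: NB NA NC NE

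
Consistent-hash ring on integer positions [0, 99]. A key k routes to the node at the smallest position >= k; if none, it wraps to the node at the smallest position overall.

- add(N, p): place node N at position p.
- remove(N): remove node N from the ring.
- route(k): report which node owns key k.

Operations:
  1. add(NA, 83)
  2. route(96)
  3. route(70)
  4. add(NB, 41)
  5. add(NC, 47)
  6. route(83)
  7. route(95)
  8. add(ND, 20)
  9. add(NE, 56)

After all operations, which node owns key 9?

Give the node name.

Answer: ND

Derivation:
Op 1: add NA@83 -> ring=[83:NA]
Op 2: route key 96: none >= 96, wrap to smallest pos 83 -> NA
Op 3: route key 70: smallest pos >= 70 is 83 -> NA
Op 4: add NB@41 -> ring=[41:NB,83:NA]
Op 5: add NC@47 -> ring=[41:NB,47:NC,83:NA]
Op 6: route key 83: smallest pos >= 83 is 83 -> NA
Op 7: route key 95: none >= 95, wrap to smallest pos 41 -> NB
Op 8: add ND@20 -> ring=[20:ND,41:NB,47:NC,83:NA]
Op 9: add NE@56 -> ring=[20:ND,41:NB,47:NC,56:NE,83:NA]
Final route key 9: smallest pos >= 9 is 20 -> ND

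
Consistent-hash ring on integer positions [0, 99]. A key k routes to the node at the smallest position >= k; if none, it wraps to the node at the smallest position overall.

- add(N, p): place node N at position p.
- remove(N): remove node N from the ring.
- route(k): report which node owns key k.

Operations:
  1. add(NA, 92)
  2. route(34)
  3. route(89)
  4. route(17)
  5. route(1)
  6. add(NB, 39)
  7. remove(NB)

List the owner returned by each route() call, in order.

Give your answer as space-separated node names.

Op 1: add NA@92 -> ring=[92:NA]
Op 2: route key 34: smallest pos >= 34 is 92 -> NA
Op 3: route key 89: smallest pos >= 89 is 92 -> NA
Op 4: route key 17: smallest pos >= 17 is 92 -> NA
Op 5: route key 1: smallest pos >= 1 is 92 -> NA
Op 6: add NB@39 -> ring=[39:NB,92:NA]
Op 7: remove NB -> ring=[92:NA]

Answer: NA NA NA NA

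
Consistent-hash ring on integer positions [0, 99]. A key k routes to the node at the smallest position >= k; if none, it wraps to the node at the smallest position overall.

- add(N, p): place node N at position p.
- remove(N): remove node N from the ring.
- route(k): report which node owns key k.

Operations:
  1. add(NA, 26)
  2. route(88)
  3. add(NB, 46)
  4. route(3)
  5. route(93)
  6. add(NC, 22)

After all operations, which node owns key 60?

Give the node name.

Op 1: add NA@26 -> ring=[26:NA]
Op 2: route key 88: none >= 88, wrap to smallest pos 26 -> NA
Op 3: add NB@46 -> ring=[26:NA,46:NB]
Op 4: route key 3: smallest pos >= 3 is 26 -> NA
Op 5: route key 93: none >= 93, wrap to smallest pos 26 -> NA
Op 6: add NC@22 -> ring=[22:NC,26:NA,46:NB]
Final route key 60: none >= 60, wrap to smallest pos 22 -> NC

Answer: NC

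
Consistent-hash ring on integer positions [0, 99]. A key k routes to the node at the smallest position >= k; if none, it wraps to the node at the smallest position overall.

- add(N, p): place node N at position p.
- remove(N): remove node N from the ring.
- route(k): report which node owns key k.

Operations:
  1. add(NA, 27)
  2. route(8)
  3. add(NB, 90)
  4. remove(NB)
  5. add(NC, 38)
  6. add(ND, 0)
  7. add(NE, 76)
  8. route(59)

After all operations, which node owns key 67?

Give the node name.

Op 1: add NA@27 -> ring=[27:NA]
Op 2: route key 8: smallest pos >= 8 is 27 -> NA
Op 3: add NB@90 -> ring=[27:NA,90:NB]
Op 4: remove NB -> ring=[27:NA]
Op 5: add NC@38 -> ring=[27:NA,38:NC]
Op 6: add ND@0 -> ring=[0:ND,27:NA,38:NC]
Op 7: add NE@76 -> ring=[0:ND,27:NA,38:NC,76:NE]
Op 8: route key 59: smallest pos >= 59 is 76 -> NE
Final route key 67: smallest pos >= 67 is 76 -> NE

Answer: NE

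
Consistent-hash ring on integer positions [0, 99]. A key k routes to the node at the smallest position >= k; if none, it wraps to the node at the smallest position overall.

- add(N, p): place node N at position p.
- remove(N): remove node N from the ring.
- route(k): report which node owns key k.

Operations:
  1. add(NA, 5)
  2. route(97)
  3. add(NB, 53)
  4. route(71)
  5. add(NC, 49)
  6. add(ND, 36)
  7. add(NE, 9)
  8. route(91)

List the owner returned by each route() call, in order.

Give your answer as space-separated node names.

Answer: NA NA NA

Derivation:
Op 1: add NA@5 -> ring=[5:NA]
Op 2: route key 97: none >= 97, wrap to smallest pos 5 -> NA
Op 3: add NB@53 -> ring=[5:NA,53:NB]
Op 4: route key 71: none >= 71, wrap to smallest pos 5 -> NA
Op 5: add NC@49 -> ring=[5:NA,49:NC,53:NB]
Op 6: add ND@36 -> ring=[5:NA,36:ND,49:NC,53:NB]
Op 7: add NE@9 -> ring=[5:NA,9:NE,36:ND,49:NC,53:NB]
Op 8: route key 91: none >= 91, wrap to smallest pos 5 -> NA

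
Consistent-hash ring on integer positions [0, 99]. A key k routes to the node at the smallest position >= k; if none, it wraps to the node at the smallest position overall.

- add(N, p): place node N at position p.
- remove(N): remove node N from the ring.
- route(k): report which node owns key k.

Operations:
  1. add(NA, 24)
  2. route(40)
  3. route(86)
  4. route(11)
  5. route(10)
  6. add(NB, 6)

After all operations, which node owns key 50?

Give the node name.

Op 1: add NA@24 -> ring=[24:NA]
Op 2: route key 40: none >= 40, wrap to smallest pos 24 -> NA
Op 3: route key 86: none >= 86, wrap to smallest pos 24 -> NA
Op 4: route key 11: smallest pos >= 11 is 24 -> NA
Op 5: route key 10: smallest pos >= 10 is 24 -> NA
Op 6: add NB@6 -> ring=[6:NB,24:NA]
Final route key 50: none >= 50, wrap to smallest pos 6 -> NB

Answer: NB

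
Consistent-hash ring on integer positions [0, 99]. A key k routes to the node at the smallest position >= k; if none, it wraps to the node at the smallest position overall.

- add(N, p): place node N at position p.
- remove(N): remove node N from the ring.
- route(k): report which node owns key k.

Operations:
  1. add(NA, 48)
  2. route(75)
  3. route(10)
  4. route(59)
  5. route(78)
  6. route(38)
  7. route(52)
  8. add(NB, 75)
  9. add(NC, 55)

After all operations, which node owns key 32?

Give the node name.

Answer: NA

Derivation:
Op 1: add NA@48 -> ring=[48:NA]
Op 2: route key 75: none >= 75, wrap to smallest pos 48 -> NA
Op 3: route key 10: smallest pos >= 10 is 48 -> NA
Op 4: route key 59: none >= 59, wrap to smallest pos 48 -> NA
Op 5: route key 78: none >= 78, wrap to smallest pos 48 -> NA
Op 6: route key 38: smallest pos >= 38 is 48 -> NA
Op 7: route key 52: none >= 52, wrap to smallest pos 48 -> NA
Op 8: add NB@75 -> ring=[48:NA,75:NB]
Op 9: add NC@55 -> ring=[48:NA,55:NC,75:NB]
Final route key 32: smallest pos >= 32 is 48 -> NA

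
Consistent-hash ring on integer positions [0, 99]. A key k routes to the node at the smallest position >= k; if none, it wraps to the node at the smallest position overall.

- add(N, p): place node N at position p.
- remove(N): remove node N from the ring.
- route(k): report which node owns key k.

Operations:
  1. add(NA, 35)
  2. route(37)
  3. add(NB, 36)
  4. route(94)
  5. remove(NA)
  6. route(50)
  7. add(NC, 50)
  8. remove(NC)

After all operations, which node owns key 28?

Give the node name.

Op 1: add NA@35 -> ring=[35:NA]
Op 2: route key 37: none >= 37, wrap to smallest pos 35 -> NA
Op 3: add NB@36 -> ring=[35:NA,36:NB]
Op 4: route key 94: none >= 94, wrap to smallest pos 35 -> NA
Op 5: remove NA -> ring=[36:NB]
Op 6: route key 50: none >= 50, wrap to smallest pos 36 -> NB
Op 7: add NC@50 -> ring=[36:NB,50:NC]
Op 8: remove NC -> ring=[36:NB]
Final route key 28: smallest pos >= 28 is 36 -> NB

Answer: NB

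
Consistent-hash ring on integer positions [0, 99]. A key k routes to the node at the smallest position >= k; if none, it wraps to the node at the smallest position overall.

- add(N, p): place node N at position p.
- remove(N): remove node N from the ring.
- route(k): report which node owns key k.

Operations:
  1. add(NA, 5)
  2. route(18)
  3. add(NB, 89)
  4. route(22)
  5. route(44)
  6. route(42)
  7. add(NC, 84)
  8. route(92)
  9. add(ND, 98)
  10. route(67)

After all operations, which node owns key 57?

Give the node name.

Op 1: add NA@5 -> ring=[5:NA]
Op 2: route key 18: none >= 18, wrap to smallest pos 5 -> NA
Op 3: add NB@89 -> ring=[5:NA,89:NB]
Op 4: route key 22: smallest pos >= 22 is 89 -> NB
Op 5: route key 44: smallest pos >= 44 is 89 -> NB
Op 6: route key 42: smallest pos >= 42 is 89 -> NB
Op 7: add NC@84 -> ring=[5:NA,84:NC,89:NB]
Op 8: route key 92: none >= 92, wrap to smallest pos 5 -> NA
Op 9: add ND@98 -> ring=[5:NA,84:NC,89:NB,98:ND]
Op 10: route key 67: smallest pos >= 67 is 84 -> NC
Final route key 57: smallest pos >= 57 is 84 -> NC

Answer: NC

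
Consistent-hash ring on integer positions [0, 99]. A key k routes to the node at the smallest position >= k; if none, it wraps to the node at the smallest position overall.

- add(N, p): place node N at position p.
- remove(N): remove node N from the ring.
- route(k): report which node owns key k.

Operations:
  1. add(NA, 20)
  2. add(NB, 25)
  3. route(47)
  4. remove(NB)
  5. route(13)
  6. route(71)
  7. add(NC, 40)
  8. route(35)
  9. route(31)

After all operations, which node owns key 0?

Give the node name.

Answer: NA

Derivation:
Op 1: add NA@20 -> ring=[20:NA]
Op 2: add NB@25 -> ring=[20:NA,25:NB]
Op 3: route key 47: none >= 47, wrap to smallest pos 20 -> NA
Op 4: remove NB -> ring=[20:NA]
Op 5: route key 13: smallest pos >= 13 is 20 -> NA
Op 6: route key 71: none >= 71, wrap to smallest pos 20 -> NA
Op 7: add NC@40 -> ring=[20:NA,40:NC]
Op 8: route key 35: smallest pos >= 35 is 40 -> NC
Op 9: route key 31: smallest pos >= 31 is 40 -> NC
Final route key 0: smallest pos >= 0 is 20 -> NA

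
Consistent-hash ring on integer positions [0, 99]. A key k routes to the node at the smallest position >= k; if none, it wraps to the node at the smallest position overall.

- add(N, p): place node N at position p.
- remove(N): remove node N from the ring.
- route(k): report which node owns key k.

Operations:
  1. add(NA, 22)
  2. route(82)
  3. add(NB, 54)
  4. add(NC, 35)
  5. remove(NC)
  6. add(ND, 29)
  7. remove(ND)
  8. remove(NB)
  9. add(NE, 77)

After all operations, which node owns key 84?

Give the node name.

Op 1: add NA@22 -> ring=[22:NA]
Op 2: route key 82: none >= 82, wrap to smallest pos 22 -> NA
Op 3: add NB@54 -> ring=[22:NA,54:NB]
Op 4: add NC@35 -> ring=[22:NA,35:NC,54:NB]
Op 5: remove NC -> ring=[22:NA,54:NB]
Op 6: add ND@29 -> ring=[22:NA,29:ND,54:NB]
Op 7: remove ND -> ring=[22:NA,54:NB]
Op 8: remove NB -> ring=[22:NA]
Op 9: add NE@77 -> ring=[22:NA,77:NE]
Final route key 84: none >= 84, wrap to smallest pos 22 -> NA

Answer: NA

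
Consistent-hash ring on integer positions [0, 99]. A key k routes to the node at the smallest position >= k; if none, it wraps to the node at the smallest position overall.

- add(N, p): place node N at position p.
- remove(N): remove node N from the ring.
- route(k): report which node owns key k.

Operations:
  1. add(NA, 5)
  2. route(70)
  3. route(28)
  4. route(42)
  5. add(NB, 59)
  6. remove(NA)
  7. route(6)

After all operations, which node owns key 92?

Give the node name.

Answer: NB

Derivation:
Op 1: add NA@5 -> ring=[5:NA]
Op 2: route key 70: none >= 70, wrap to smallest pos 5 -> NA
Op 3: route key 28: none >= 28, wrap to smallest pos 5 -> NA
Op 4: route key 42: none >= 42, wrap to smallest pos 5 -> NA
Op 5: add NB@59 -> ring=[5:NA,59:NB]
Op 6: remove NA -> ring=[59:NB]
Op 7: route key 6: smallest pos >= 6 is 59 -> NB
Final route key 92: none >= 92, wrap to smallest pos 59 -> NB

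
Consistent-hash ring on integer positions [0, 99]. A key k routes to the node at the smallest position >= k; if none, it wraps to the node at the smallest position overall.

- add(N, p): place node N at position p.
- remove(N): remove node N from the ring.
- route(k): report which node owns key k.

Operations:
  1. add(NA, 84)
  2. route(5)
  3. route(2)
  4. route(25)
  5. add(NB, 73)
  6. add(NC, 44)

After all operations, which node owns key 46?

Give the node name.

Op 1: add NA@84 -> ring=[84:NA]
Op 2: route key 5: smallest pos >= 5 is 84 -> NA
Op 3: route key 2: smallest pos >= 2 is 84 -> NA
Op 4: route key 25: smallest pos >= 25 is 84 -> NA
Op 5: add NB@73 -> ring=[73:NB,84:NA]
Op 6: add NC@44 -> ring=[44:NC,73:NB,84:NA]
Final route key 46: smallest pos >= 46 is 73 -> NB

Answer: NB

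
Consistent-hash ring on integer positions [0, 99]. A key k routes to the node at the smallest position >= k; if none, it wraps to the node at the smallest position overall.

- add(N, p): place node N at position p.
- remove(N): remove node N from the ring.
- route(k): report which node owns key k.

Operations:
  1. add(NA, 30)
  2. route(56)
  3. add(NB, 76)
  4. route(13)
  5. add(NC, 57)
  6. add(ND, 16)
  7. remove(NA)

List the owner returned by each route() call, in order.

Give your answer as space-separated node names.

Op 1: add NA@30 -> ring=[30:NA]
Op 2: route key 56: none >= 56, wrap to smallest pos 30 -> NA
Op 3: add NB@76 -> ring=[30:NA,76:NB]
Op 4: route key 13: smallest pos >= 13 is 30 -> NA
Op 5: add NC@57 -> ring=[30:NA,57:NC,76:NB]
Op 6: add ND@16 -> ring=[16:ND,30:NA,57:NC,76:NB]
Op 7: remove NA -> ring=[16:ND,57:NC,76:NB]

Answer: NA NA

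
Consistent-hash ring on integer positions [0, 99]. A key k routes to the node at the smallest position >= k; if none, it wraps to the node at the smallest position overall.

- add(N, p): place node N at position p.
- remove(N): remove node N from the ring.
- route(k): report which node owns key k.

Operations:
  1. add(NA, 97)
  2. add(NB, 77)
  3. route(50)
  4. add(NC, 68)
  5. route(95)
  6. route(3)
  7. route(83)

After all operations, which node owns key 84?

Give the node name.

Answer: NA

Derivation:
Op 1: add NA@97 -> ring=[97:NA]
Op 2: add NB@77 -> ring=[77:NB,97:NA]
Op 3: route key 50: smallest pos >= 50 is 77 -> NB
Op 4: add NC@68 -> ring=[68:NC,77:NB,97:NA]
Op 5: route key 95: smallest pos >= 95 is 97 -> NA
Op 6: route key 3: smallest pos >= 3 is 68 -> NC
Op 7: route key 83: smallest pos >= 83 is 97 -> NA
Final route key 84: smallest pos >= 84 is 97 -> NA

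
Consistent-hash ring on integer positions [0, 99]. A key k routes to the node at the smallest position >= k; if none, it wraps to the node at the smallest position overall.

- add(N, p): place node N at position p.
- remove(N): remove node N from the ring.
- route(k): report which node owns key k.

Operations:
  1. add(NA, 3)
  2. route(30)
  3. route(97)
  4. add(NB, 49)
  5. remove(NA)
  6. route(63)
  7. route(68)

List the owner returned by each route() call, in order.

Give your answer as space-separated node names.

Op 1: add NA@3 -> ring=[3:NA]
Op 2: route key 30: none >= 30, wrap to smallest pos 3 -> NA
Op 3: route key 97: none >= 97, wrap to smallest pos 3 -> NA
Op 4: add NB@49 -> ring=[3:NA,49:NB]
Op 5: remove NA -> ring=[49:NB]
Op 6: route key 63: none >= 63, wrap to smallest pos 49 -> NB
Op 7: route key 68: none >= 68, wrap to smallest pos 49 -> NB

Answer: NA NA NB NB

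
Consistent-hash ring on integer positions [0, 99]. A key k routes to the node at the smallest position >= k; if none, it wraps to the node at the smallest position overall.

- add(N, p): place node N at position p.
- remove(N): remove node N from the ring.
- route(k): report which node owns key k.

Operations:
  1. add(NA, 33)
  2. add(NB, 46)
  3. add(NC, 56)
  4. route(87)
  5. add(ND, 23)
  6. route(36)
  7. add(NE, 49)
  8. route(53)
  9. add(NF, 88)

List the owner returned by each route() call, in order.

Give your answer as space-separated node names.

Answer: NA NB NC

Derivation:
Op 1: add NA@33 -> ring=[33:NA]
Op 2: add NB@46 -> ring=[33:NA,46:NB]
Op 3: add NC@56 -> ring=[33:NA,46:NB,56:NC]
Op 4: route key 87: none >= 87, wrap to smallest pos 33 -> NA
Op 5: add ND@23 -> ring=[23:ND,33:NA,46:NB,56:NC]
Op 6: route key 36: smallest pos >= 36 is 46 -> NB
Op 7: add NE@49 -> ring=[23:ND,33:NA,46:NB,49:NE,56:NC]
Op 8: route key 53: smallest pos >= 53 is 56 -> NC
Op 9: add NF@88 -> ring=[23:ND,33:NA,46:NB,49:NE,56:NC,88:NF]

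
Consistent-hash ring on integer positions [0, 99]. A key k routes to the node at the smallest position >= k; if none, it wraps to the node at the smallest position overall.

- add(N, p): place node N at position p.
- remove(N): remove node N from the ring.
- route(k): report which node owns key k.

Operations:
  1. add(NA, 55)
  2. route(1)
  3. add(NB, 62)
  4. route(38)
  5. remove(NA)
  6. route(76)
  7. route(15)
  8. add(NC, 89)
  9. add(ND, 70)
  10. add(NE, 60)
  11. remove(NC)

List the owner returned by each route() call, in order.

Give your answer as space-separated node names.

Answer: NA NA NB NB

Derivation:
Op 1: add NA@55 -> ring=[55:NA]
Op 2: route key 1: smallest pos >= 1 is 55 -> NA
Op 3: add NB@62 -> ring=[55:NA,62:NB]
Op 4: route key 38: smallest pos >= 38 is 55 -> NA
Op 5: remove NA -> ring=[62:NB]
Op 6: route key 76: none >= 76, wrap to smallest pos 62 -> NB
Op 7: route key 15: smallest pos >= 15 is 62 -> NB
Op 8: add NC@89 -> ring=[62:NB,89:NC]
Op 9: add ND@70 -> ring=[62:NB,70:ND,89:NC]
Op 10: add NE@60 -> ring=[60:NE,62:NB,70:ND,89:NC]
Op 11: remove NC -> ring=[60:NE,62:NB,70:ND]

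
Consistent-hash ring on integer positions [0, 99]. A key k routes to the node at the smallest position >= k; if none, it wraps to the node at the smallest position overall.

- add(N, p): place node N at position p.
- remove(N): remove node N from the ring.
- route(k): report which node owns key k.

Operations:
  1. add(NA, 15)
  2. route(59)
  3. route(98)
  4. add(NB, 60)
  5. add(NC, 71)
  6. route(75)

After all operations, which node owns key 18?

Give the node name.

Op 1: add NA@15 -> ring=[15:NA]
Op 2: route key 59: none >= 59, wrap to smallest pos 15 -> NA
Op 3: route key 98: none >= 98, wrap to smallest pos 15 -> NA
Op 4: add NB@60 -> ring=[15:NA,60:NB]
Op 5: add NC@71 -> ring=[15:NA,60:NB,71:NC]
Op 6: route key 75: none >= 75, wrap to smallest pos 15 -> NA
Final route key 18: smallest pos >= 18 is 60 -> NB

Answer: NB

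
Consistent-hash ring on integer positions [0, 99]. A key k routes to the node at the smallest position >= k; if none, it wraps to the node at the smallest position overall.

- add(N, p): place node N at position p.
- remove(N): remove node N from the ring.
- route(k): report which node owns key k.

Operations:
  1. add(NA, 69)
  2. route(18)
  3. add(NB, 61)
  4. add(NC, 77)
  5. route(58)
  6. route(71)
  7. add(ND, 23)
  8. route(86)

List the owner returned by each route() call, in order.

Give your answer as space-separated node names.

Op 1: add NA@69 -> ring=[69:NA]
Op 2: route key 18: smallest pos >= 18 is 69 -> NA
Op 3: add NB@61 -> ring=[61:NB,69:NA]
Op 4: add NC@77 -> ring=[61:NB,69:NA,77:NC]
Op 5: route key 58: smallest pos >= 58 is 61 -> NB
Op 6: route key 71: smallest pos >= 71 is 77 -> NC
Op 7: add ND@23 -> ring=[23:ND,61:NB,69:NA,77:NC]
Op 8: route key 86: none >= 86, wrap to smallest pos 23 -> ND

Answer: NA NB NC ND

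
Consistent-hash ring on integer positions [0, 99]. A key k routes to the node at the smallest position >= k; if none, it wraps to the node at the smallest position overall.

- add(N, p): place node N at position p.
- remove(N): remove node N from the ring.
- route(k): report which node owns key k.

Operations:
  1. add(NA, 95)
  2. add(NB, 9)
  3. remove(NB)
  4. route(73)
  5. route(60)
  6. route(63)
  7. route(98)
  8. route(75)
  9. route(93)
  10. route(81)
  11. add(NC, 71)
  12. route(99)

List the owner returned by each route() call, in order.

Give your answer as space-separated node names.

Answer: NA NA NA NA NA NA NA NC

Derivation:
Op 1: add NA@95 -> ring=[95:NA]
Op 2: add NB@9 -> ring=[9:NB,95:NA]
Op 3: remove NB -> ring=[95:NA]
Op 4: route key 73: smallest pos >= 73 is 95 -> NA
Op 5: route key 60: smallest pos >= 60 is 95 -> NA
Op 6: route key 63: smallest pos >= 63 is 95 -> NA
Op 7: route key 98: none >= 98, wrap to smallest pos 95 -> NA
Op 8: route key 75: smallest pos >= 75 is 95 -> NA
Op 9: route key 93: smallest pos >= 93 is 95 -> NA
Op 10: route key 81: smallest pos >= 81 is 95 -> NA
Op 11: add NC@71 -> ring=[71:NC,95:NA]
Op 12: route key 99: none >= 99, wrap to smallest pos 71 -> NC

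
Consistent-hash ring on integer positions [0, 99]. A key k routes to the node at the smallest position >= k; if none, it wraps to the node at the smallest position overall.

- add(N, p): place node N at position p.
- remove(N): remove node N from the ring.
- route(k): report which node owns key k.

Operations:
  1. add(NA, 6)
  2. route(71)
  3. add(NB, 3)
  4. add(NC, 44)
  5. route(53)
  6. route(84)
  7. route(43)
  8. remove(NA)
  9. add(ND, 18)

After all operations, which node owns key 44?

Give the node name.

Op 1: add NA@6 -> ring=[6:NA]
Op 2: route key 71: none >= 71, wrap to smallest pos 6 -> NA
Op 3: add NB@3 -> ring=[3:NB,6:NA]
Op 4: add NC@44 -> ring=[3:NB,6:NA,44:NC]
Op 5: route key 53: none >= 53, wrap to smallest pos 3 -> NB
Op 6: route key 84: none >= 84, wrap to smallest pos 3 -> NB
Op 7: route key 43: smallest pos >= 43 is 44 -> NC
Op 8: remove NA -> ring=[3:NB,44:NC]
Op 9: add ND@18 -> ring=[3:NB,18:ND,44:NC]
Final route key 44: smallest pos >= 44 is 44 -> NC

Answer: NC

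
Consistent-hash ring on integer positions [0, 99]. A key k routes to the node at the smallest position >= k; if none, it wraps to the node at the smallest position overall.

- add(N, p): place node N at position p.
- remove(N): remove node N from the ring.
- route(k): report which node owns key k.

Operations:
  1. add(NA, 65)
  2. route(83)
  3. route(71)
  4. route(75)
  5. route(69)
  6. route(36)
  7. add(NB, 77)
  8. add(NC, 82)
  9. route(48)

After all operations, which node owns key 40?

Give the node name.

Answer: NA

Derivation:
Op 1: add NA@65 -> ring=[65:NA]
Op 2: route key 83: none >= 83, wrap to smallest pos 65 -> NA
Op 3: route key 71: none >= 71, wrap to smallest pos 65 -> NA
Op 4: route key 75: none >= 75, wrap to smallest pos 65 -> NA
Op 5: route key 69: none >= 69, wrap to smallest pos 65 -> NA
Op 6: route key 36: smallest pos >= 36 is 65 -> NA
Op 7: add NB@77 -> ring=[65:NA,77:NB]
Op 8: add NC@82 -> ring=[65:NA,77:NB,82:NC]
Op 9: route key 48: smallest pos >= 48 is 65 -> NA
Final route key 40: smallest pos >= 40 is 65 -> NA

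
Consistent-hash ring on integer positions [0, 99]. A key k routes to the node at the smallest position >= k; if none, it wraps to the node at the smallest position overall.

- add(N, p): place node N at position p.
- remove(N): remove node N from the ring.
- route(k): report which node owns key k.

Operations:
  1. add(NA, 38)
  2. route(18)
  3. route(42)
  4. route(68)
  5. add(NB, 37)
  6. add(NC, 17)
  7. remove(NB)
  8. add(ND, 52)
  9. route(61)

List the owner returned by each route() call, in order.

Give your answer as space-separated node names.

Op 1: add NA@38 -> ring=[38:NA]
Op 2: route key 18: smallest pos >= 18 is 38 -> NA
Op 3: route key 42: none >= 42, wrap to smallest pos 38 -> NA
Op 4: route key 68: none >= 68, wrap to smallest pos 38 -> NA
Op 5: add NB@37 -> ring=[37:NB,38:NA]
Op 6: add NC@17 -> ring=[17:NC,37:NB,38:NA]
Op 7: remove NB -> ring=[17:NC,38:NA]
Op 8: add ND@52 -> ring=[17:NC,38:NA,52:ND]
Op 9: route key 61: none >= 61, wrap to smallest pos 17 -> NC

Answer: NA NA NA NC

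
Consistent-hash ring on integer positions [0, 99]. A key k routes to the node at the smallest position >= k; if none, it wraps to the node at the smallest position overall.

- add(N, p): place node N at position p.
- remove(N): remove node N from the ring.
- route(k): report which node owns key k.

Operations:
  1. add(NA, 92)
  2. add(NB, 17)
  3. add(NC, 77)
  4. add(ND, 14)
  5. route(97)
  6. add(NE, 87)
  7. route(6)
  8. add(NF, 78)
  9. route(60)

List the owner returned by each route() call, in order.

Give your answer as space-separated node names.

Answer: ND ND NC

Derivation:
Op 1: add NA@92 -> ring=[92:NA]
Op 2: add NB@17 -> ring=[17:NB,92:NA]
Op 3: add NC@77 -> ring=[17:NB,77:NC,92:NA]
Op 4: add ND@14 -> ring=[14:ND,17:NB,77:NC,92:NA]
Op 5: route key 97: none >= 97, wrap to smallest pos 14 -> ND
Op 6: add NE@87 -> ring=[14:ND,17:NB,77:NC,87:NE,92:NA]
Op 7: route key 6: smallest pos >= 6 is 14 -> ND
Op 8: add NF@78 -> ring=[14:ND,17:NB,77:NC,78:NF,87:NE,92:NA]
Op 9: route key 60: smallest pos >= 60 is 77 -> NC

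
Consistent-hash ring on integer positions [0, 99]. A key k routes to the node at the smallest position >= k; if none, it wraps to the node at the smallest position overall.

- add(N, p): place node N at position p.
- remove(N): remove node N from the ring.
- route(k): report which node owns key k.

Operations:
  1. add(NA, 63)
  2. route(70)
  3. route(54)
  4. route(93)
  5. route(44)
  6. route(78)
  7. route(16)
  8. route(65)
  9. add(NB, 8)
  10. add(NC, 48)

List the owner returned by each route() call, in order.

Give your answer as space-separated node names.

Answer: NA NA NA NA NA NA NA

Derivation:
Op 1: add NA@63 -> ring=[63:NA]
Op 2: route key 70: none >= 70, wrap to smallest pos 63 -> NA
Op 3: route key 54: smallest pos >= 54 is 63 -> NA
Op 4: route key 93: none >= 93, wrap to smallest pos 63 -> NA
Op 5: route key 44: smallest pos >= 44 is 63 -> NA
Op 6: route key 78: none >= 78, wrap to smallest pos 63 -> NA
Op 7: route key 16: smallest pos >= 16 is 63 -> NA
Op 8: route key 65: none >= 65, wrap to smallest pos 63 -> NA
Op 9: add NB@8 -> ring=[8:NB,63:NA]
Op 10: add NC@48 -> ring=[8:NB,48:NC,63:NA]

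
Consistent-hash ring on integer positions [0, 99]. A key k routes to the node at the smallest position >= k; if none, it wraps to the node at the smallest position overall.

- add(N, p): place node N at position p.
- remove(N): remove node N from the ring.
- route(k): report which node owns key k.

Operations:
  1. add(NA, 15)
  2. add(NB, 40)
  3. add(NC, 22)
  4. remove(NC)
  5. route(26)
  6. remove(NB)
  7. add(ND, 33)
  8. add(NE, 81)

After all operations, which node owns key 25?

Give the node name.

Answer: ND

Derivation:
Op 1: add NA@15 -> ring=[15:NA]
Op 2: add NB@40 -> ring=[15:NA,40:NB]
Op 3: add NC@22 -> ring=[15:NA,22:NC,40:NB]
Op 4: remove NC -> ring=[15:NA,40:NB]
Op 5: route key 26: smallest pos >= 26 is 40 -> NB
Op 6: remove NB -> ring=[15:NA]
Op 7: add ND@33 -> ring=[15:NA,33:ND]
Op 8: add NE@81 -> ring=[15:NA,33:ND,81:NE]
Final route key 25: smallest pos >= 25 is 33 -> ND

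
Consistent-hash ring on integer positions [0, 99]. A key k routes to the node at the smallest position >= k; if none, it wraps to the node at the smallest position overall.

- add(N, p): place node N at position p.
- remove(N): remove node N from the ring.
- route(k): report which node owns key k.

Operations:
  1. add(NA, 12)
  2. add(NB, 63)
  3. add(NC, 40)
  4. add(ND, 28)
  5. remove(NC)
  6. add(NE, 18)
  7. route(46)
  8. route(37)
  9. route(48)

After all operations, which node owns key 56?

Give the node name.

Answer: NB

Derivation:
Op 1: add NA@12 -> ring=[12:NA]
Op 2: add NB@63 -> ring=[12:NA,63:NB]
Op 3: add NC@40 -> ring=[12:NA,40:NC,63:NB]
Op 4: add ND@28 -> ring=[12:NA,28:ND,40:NC,63:NB]
Op 5: remove NC -> ring=[12:NA,28:ND,63:NB]
Op 6: add NE@18 -> ring=[12:NA,18:NE,28:ND,63:NB]
Op 7: route key 46: smallest pos >= 46 is 63 -> NB
Op 8: route key 37: smallest pos >= 37 is 63 -> NB
Op 9: route key 48: smallest pos >= 48 is 63 -> NB
Final route key 56: smallest pos >= 56 is 63 -> NB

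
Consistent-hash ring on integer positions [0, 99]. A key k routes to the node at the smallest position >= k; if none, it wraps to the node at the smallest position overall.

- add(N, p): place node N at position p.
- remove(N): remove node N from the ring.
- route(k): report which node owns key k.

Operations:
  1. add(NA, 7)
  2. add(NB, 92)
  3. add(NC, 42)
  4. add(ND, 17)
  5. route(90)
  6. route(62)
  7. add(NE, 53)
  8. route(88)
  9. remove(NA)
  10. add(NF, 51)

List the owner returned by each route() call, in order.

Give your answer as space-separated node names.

Answer: NB NB NB

Derivation:
Op 1: add NA@7 -> ring=[7:NA]
Op 2: add NB@92 -> ring=[7:NA,92:NB]
Op 3: add NC@42 -> ring=[7:NA,42:NC,92:NB]
Op 4: add ND@17 -> ring=[7:NA,17:ND,42:NC,92:NB]
Op 5: route key 90: smallest pos >= 90 is 92 -> NB
Op 6: route key 62: smallest pos >= 62 is 92 -> NB
Op 7: add NE@53 -> ring=[7:NA,17:ND,42:NC,53:NE,92:NB]
Op 8: route key 88: smallest pos >= 88 is 92 -> NB
Op 9: remove NA -> ring=[17:ND,42:NC,53:NE,92:NB]
Op 10: add NF@51 -> ring=[17:ND,42:NC,51:NF,53:NE,92:NB]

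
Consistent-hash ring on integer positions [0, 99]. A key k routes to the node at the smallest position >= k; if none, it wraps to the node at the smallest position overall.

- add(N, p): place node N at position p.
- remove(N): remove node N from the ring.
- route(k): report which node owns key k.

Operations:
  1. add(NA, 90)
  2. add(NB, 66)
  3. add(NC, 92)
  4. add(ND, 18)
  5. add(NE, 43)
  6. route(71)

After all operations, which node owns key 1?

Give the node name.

Op 1: add NA@90 -> ring=[90:NA]
Op 2: add NB@66 -> ring=[66:NB,90:NA]
Op 3: add NC@92 -> ring=[66:NB,90:NA,92:NC]
Op 4: add ND@18 -> ring=[18:ND,66:NB,90:NA,92:NC]
Op 5: add NE@43 -> ring=[18:ND,43:NE,66:NB,90:NA,92:NC]
Op 6: route key 71: smallest pos >= 71 is 90 -> NA
Final route key 1: smallest pos >= 1 is 18 -> ND

Answer: ND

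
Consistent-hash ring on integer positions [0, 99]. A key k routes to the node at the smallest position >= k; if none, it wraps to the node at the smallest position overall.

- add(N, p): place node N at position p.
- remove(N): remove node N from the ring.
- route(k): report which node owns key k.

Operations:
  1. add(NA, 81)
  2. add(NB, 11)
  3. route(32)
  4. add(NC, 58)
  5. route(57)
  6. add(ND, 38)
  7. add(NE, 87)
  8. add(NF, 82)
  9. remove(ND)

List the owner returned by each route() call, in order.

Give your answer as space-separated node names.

Answer: NA NC

Derivation:
Op 1: add NA@81 -> ring=[81:NA]
Op 2: add NB@11 -> ring=[11:NB,81:NA]
Op 3: route key 32: smallest pos >= 32 is 81 -> NA
Op 4: add NC@58 -> ring=[11:NB,58:NC,81:NA]
Op 5: route key 57: smallest pos >= 57 is 58 -> NC
Op 6: add ND@38 -> ring=[11:NB,38:ND,58:NC,81:NA]
Op 7: add NE@87 -> ring=[11:NB,38:ND,58:NC,81:NA,87:NE]
Op 8: add NF@82 -> ring=[11:NB,38:ND,58:NC,81:NA,82:NF,87:NE]
Op 9: remove ND -> ring=[11:NB,58:NC,81:NA,82:NF,87:NE]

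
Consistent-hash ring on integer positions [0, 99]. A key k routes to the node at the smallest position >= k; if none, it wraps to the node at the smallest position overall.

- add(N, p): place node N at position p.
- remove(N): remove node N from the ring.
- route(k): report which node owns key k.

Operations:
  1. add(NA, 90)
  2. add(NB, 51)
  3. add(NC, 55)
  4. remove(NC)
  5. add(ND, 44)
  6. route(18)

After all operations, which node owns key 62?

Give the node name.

Answer: NA

Derivation:
Op 1: add NA@90 -> ring=[90:NA]
Op 2: add NB@51 -> ring=[51:NB,90:NA]
Op 3: add NC@55 -> ring=[51:NB,55:NC,90:NA]
Op 4: remove NC -> ring=[51:NB,90:NA]
Op 5: add ND@44 -> ring=[44:ND,51:NB,90:NA]
Op 6: route key 18: smallest pos >= 18 is 44 -> ND
Final route key 62: smallest pos >= 62 is 90 -> NA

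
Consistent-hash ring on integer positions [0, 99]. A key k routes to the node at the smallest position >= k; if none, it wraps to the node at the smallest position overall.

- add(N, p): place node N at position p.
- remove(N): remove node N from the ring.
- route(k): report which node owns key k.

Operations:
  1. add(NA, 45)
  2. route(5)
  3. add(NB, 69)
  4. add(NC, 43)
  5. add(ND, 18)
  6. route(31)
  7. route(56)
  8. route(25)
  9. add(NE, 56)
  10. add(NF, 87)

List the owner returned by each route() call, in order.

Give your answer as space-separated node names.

Answer: NA NC NB NC

Derivation:
Op 1: add NA@45 -> ring=[45:NA]
Op 2: route key 5: smallest pos >= 5 is 45 -> NA
Op 3: add NB@69 -> ring=[45:NA,69:NB]
Op 4: add NC@43 -> ring=[43:NC,45:NA,69:NB]
Op 5: add ND@18 -> ring=[18:ND,43:NC,45:NA,69:NB]
Op 6: route key 31: smallest pos >= 31 is 43 -> NC
Op 7: route key 56: smallest pos >= 56 is 69 -> NB
Op 8: route key 25: smallest pos >= 25 is 43 -> NC
Op 9: add NE@56 -> ring=[18:ND,43:NC,45:NA,56:NE,69:NB]
Op 10: add NF@87 -> ring=[18:ND,43:NC,45:NA,56:NE,69:NB,87:NF]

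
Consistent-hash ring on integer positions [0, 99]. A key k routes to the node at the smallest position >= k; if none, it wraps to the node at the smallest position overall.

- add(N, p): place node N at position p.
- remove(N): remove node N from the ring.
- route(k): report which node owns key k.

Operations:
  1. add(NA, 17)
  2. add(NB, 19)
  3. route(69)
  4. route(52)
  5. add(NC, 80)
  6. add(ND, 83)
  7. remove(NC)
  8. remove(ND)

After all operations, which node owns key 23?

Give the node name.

Op 1: add NA@17 -> ring=[17:NA]
Op 2: add NB@19 -> ring=[17:NA,19:NB]
Op 3: route key 69: none >= 69, wrap to smallest pos 17 -> NA
Op 4: route key 52: none >= 52, wrap to smallest pos 17 -> NA
Op 5: add NC@80 -> ring=[17:NA,19:NB,80:NC]
Op 6: add ND@83 -> ring=[17:NA,19:NB,80:NC,83:ND]
Op 7: remove NC -> ring=[17:NA,19:NB,83:ND]
Op 8: remove ND -> ring=[17:NA,19:NB]
Final route key 23: none >= 23, wrap to smallest pos 17 -> NA

Answer: NA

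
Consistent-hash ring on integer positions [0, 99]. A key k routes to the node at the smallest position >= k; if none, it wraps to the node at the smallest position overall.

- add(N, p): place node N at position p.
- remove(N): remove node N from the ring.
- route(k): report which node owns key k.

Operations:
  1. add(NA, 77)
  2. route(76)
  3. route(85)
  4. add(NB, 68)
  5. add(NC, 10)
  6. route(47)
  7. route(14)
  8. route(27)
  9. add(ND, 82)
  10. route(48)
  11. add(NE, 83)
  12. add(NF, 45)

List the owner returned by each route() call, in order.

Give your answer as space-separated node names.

Op 1: add NA@77 -> ring=[77:NA]
Op 2: route key 76: smallest pos >= 76 is 77 -> NA
Op 3: route key 85: none >= 85, wrap to smallest pos 77 -> NA
Op 4: add NB@68 -> ring=[68:NB,77:NA]
Op 5: add NC@10 -> ring=[10:NC,68:NB,77:NA]
Op 6: route key 47: smallest pos >= 47 is 68 -> NB
Op 7: route key 14: smallest pos >= 14 is 68 -> NB
Op 8: route key 27: smallest pos >= 27 is 68 -> NB
Op 9: add ND@82 -> ring=[10:NC,68:NB,77:NA,82:ND]
Op 10: route key 48: smallest pos >= 48 is 68 -> NB
Op 11: add NE@83 -> ring=[10:NC,68:NB,77:NA,82:ND,83:NE]
Op 12: add NF@45 -> ring=[10:NC,45:NF,68:NB,77:NA,82:ND,83:NE]

Answer: NA NA NB NB NB NB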